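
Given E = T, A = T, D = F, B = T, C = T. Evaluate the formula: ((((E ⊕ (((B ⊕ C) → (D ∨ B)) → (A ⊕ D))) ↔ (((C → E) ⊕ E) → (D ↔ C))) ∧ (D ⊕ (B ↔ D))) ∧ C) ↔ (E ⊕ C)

B ⊕ C = T ⊕ T = F
D ∨ B = F ∨ T = T
(B ⊕ C) → (D ∨ B) = F → T = T
A ⊕ D = T ⊕ F = T
((B ⊕ C) → (D ∨ B)) → (A ⊕ D) = T → T = T
E ⊕ (((B ⊕ C) → (D ∨ B)) → (A ⊕ D)) = T ⊕ T = F
C → E = T → T = T
(C → E) ⊕ E = T ⊕ T = F
D ↔ C = F ↔ T = F
((C → E) ⊕ E) → (D ↔ C) = F → F = T
(E ⊕ (((B ⊕ C) → (D ∨ B)) → (A ⊕ D))) ↔ (((C → E) ⊕ E) → (D ↔ C)) = F ↔ T = F
B ↔ D = T ↔ F = F
D ⊕ (B ↔ D) = F ⊕ F = F
((E ⊕ (((B ⊕ C) → (D ∨ B)) → (A ⊕ D))) ↔ (((C → E) ⊕ E) → (D ↔ C))) ∧ (D ⊕ (B ↔ D)) = F ∧ F = F
(((E ⊕ (((B ⊕ C) → (D ∨ B)) → (A ⊕ D))) ↔ (((C → E) ⊕ E) → (D ↔ C))) ∧ (D ⊕ (B ↔ D))) ∧ C = F ∧ T = F
E ⊕ C = T ⊕ T = F
((((E ⊕ (((B ⊕ C) → (D ∨ B)) → (A ⊕ D))) ↔ (((C → E) ⊕ E) → (D ↔ C))) ∧ (D ⊕ (B ↔ D))) ∧ C) ↔ (E ⊕ C) = F ↔ F = T

T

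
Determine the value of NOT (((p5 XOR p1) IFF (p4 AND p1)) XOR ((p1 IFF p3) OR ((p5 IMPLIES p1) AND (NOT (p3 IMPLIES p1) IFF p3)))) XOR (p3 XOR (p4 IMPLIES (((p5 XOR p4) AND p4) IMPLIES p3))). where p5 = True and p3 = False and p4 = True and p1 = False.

Substituting p5=True, p3=False, p4=True, p1=False:
p5 XOR p1 = True XOR False = True
p4 AND p1 = True AND False = False
(p5 XOR p1) IFF (p4 AND p1) = True IFF False = False
p1 IFF p3 = False IFF False = True
p5 IMPLIES p1 = True IMPLIES False = False
p3 IMPLIES p1 = False IMPLIES False = True
NOT (p3 IMPLIES p1) = NOT True = False
NOT (p3 IMPLIES p1) IFF p3 = False IFF False = True
(p5 IMPLIES p1) AND (NOT (p3 IMPLIES p1) IFF p3) = False AND True = False
(p1 IFF p3) OR ((p5 IMPLIES p1) AND (NOT (p3 IMPLIES p1) IFF p3)) = True OR False = True
((p5 XOR p1) IFF (p4 AND p1)) XOR ((p1 IFF p3) OR ((p5 IMPLIES p1) AND (NOT (p3 IMPLIES p1) IFF p3))) = False XOR True = True
NOT (((p5 XOR p1) IFF (p4 AND p1)) XOR ((p1 IFF p3) OR ((p5 IMPLIES p1) AND (NOT (p3 IMPLIES p1) IFF p3)))) = NOT True = False
p5 XOR p4 = True XOR True = False
(p5 XOR p4) AND p4 = False AND True = False
((p5 XOR p4) AND p4) IMPLIES p3 = False IMPLIES False = True
p4 IMPLIES (((p5 XOR p4) AND p4) IMPLIES p3) = True IMPLIES True = True
p3 XOR (p4 IMPLIES (((p5 XOR p4) AND p4) IMPLIES p3)) = False XOR True = True
NOT (((p5 XOR p1) IFF (p4 AND p1)) XOR ((p1 IFF p3) OR ((p5 IMPLIES p1) AND (NOT (p3 IMPLIES p1) IFF p3)))) XOR (p3 XOR (p4 IMPLIES (((p5 XOR p4) AND p4) IMPLIES p3))) = False XOR True = True

True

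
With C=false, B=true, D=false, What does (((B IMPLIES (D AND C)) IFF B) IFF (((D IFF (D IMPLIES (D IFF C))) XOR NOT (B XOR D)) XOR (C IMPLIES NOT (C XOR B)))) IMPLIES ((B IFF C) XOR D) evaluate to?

true

D AND C = false AND false = false
B IMPLIES (D AND C) = true IMPLIES false = false
(B IMPLIES (D AND C)) IFF B = false IFF true = false
D IFF C = false IFF false = true
D IMPLIES (D IFF C) = false IMPLIES true = true
D IFF (D IMPLIES (D IFF C)) = false IFF true = false
B XOR D = true XOR false = true
NOT (B XOR D) = NOT true = false
(D IFF (D IMPLIES (D IFF C))) XOR NOT (B XOR D) = false XOR false = false
C XOR B = false XOR true = true
NOT (C XOR B) = NOT true = false
C IMPLIES NOT (C XOR B) = false IMPLIES false = true
((D IFF (D IMPLIES (D IFF C))) XOR NOT (B XOR D)) XOR (C IMPLIES NOT (C XOR B)) = false XOR true = true
((B IMPLIES (D AND C)) IFF B) IFF (((D IFF (D IMPLIES (D IFF C))) XOR NOT (B XOR D)) XOR (C IMPLIES NOT (C XOR B))) = false IFF true = false
B IFF C = true IFF false = false
(B IFF C) XOR D = false XOR false = false
(((B IMPLIES (D AND C)) IFF B) IFF (((D IFF (D IMPLIES (D IFF C))) XOR NOT (B XOR D)) XOR (C IMPLIES NOT (C XOR B)))) IMPLIES ((B IFF C) XOR D) = false IMPLIES false = true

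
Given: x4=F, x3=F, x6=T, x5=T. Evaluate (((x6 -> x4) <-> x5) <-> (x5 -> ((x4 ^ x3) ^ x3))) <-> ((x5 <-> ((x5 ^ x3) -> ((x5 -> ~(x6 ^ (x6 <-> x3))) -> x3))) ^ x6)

F

x6 -> x4 = T -> F = F
(x6 -> x4) <-> x5 = F <-> T = F
x4 ^ x3 = F ^ F = F
(x4 ^ x3) ^ x3 = F ^ F = F
x5 -> ((x4 ^ x3) ^ x3) = T -> F = F
((x6 -> x4) <-> x5) <-> (x5 -> ((x4 ^ x3) ^ x3)) = F <-> F = T
x5 ^ x3 = T ^ F = T
x6 <-> x3 = T <-> F = F
x6 ^ (x6 <-> x3) = T ^ F = T
~(x6 ^ (x6 <-> x3)) = ~T = F
x5 -> ~(x6 ^ (x6 <-> x3)) = T -> F = F
(x5 -> ~(x6 ^ (x6 <-> x3))) -> x3 = F -> F = T
(x5 ^ x3) -> ((x5 -> ~(x6 ^ (x6 <-> x3))) -> x3) = T -> T = T
x5 <-> ((x5 ^ x3) -> ((x5 -> ~(x6 ^ (x6 <-> x3))) -> x3)) = T <-> T = T
(x5 <-> ((x5 ^ x3) -> ((x5 -> ~(x6 ^ (x6 <-> x3))) -> x3))) ^ x6 = T ^ T = F
(((x6 -> x4) <-> x5) <-> (x5 -> ((x4 ^ x3) ^ x3))) <-> ((x5 <-> ((x5 ^ x3) -> ((x5 -> ~(x6 ^ (x6 <-> x3))) -> x3))) ^ x6) = T <-> F = F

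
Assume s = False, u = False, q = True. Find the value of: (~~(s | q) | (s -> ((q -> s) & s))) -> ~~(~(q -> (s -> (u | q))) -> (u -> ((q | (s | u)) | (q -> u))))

True

s | q = False | True = True
~(s | q) = ~True = False
~~(s | q) = ~False = True
q -> s = True -> False = False
(q -> s) & s = False & False = False
s -> ((q -> s) & s) = False -> False = True
~~(s | q) | (s -> ((q -> s) & s)) = True | True = True
u | q = False | True = True
s -> (u | q) = False -> True = True
q -> (s -> (u | q)) = True -> True = True
~(q -> (s -> (u | q))) = ~True = False
s | u = False | False = False
q | (s | u) = True | False = True
q -> u = True -> False = False
(q | (s | u)) | (q -> u) = True | False = True
u -> ((q | (s | u)) | (q -> u)) = False -> True = True
~(q -> (s -> (u | q))) -> (u -> ((q | (s | u)) | (q -> u))) = False -> True = True
~(~(q -> (s -> (u | q))) -> (u -> ((q | (s | u)) | (q -> u)))) = ~True = False
~~(~(q -> (s -> (u | q))) -> (u -> ((q | (s | u)) | (q -> u)))) = ~False = True
(~~(s | q) | (s -> ((q -> s) & s))) -> ~~(~(q -> (s -> (u | q))) -> (u -> ((q | (s | u)) | (q -> u)))) = True -> True = True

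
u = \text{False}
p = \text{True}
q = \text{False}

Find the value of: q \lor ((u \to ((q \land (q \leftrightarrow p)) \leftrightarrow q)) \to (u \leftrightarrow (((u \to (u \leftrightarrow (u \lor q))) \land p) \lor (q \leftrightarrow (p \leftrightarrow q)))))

q \leftrightarrow p = \text{False} \leftrightarrow \text{True} = \text{False}
q \land (q \leftrightarrow p) = \text{False} \land \text{False} = \text{False}
(q \land (q \leftrightarrow p)) \leftrightarrow q = \text{False} \leftrightarrow \text{False} = \text{True}
u \to ((q \land (q \leftrightarrow p)) \leftrightarrow q) = \text{False} \to \text{True} = \text{True}
u \lor q = \text{False} \lor \text{False} = \text{False}
u \leftrightarrow (u \lor q) = \text{False} \leftrightarrow \text{False} = \text{True}
u \to (u \leftrightarrow (u \lor q)) = \text{False} \to \text{True} = \text{True}
(u \to (u \leftrightarrow (u \lor q))) \land p = \text{True} \land \text{True} = \text{True}
p \leftrightarrow q = \text{True} \leftrightarrow \text{False} = \text{False}
q \leftrightarrow (p \leftrightarrow q) = \text{False} \leftrightarrow \text{False} = \text{True}
((u \to (u \leftrightarrow (u \lor q))) \land p) \lor (q \leftrightarrow (p \leftrightarrow q)) = \text{True} \lor \text{True} = \text{True}
u \leftrightarrow (((u \to (u \leftrightarrow (u \lor q))) \land p) \lor (q \leftrightarrow (p \leftrightarrow q))) = \text{False} \leftrightarrow \text{True} = \text{False}
(u \to ((q \land (q \leftrightarrow p)) \leftrightarrow q)) \to (u \leftrightarrow (((u \to (u \leftrightarrow (u \lor q))) \land p) \lor (q \leftrightarrow (p \leftrightarrow q)))) = \text{True} \to \text{False} = \text{False}
q \lor ((u \to ((q \land (q \leftrightarrow p)) \leftrightarrow q)) \to (u \leftrightarrow (((u \to (u \leftrightarrow (u \lor q))) \land p) \lor (q \leftrightarrow (p \leftrightarrow q))))) = \text{False} \lor \text{False} = \text{False}

\text{False}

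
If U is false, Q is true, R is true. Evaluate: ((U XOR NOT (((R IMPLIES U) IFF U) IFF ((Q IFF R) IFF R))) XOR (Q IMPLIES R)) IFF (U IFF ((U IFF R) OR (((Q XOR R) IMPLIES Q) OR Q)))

false

R IMPLIES U = true IMPLIES false = false
(R IMPLIES U) IFF U = false IFF false = true
Q IFF R = true IFF true = true
(Q IFF R) IFF R = true IFF true = true
((R IMPLIES U) IFF U) IFF ((Q IFF R) IFF R) = true IFF true = true
NOT (((R IMPLIES U) IFF U) IFF ((Q IFF R) IFF R)) = NOT true = false
U XOR NOT (((R IMPLIES U) IFF U) IFF ((Q IFF R) IFF R)) = false XOR false = false
Q IMPLIES R = true IMPLIES true = true
(U XOR NOT (((R IMPLIES U) IFF U) IFF ((Q IFF R) IFF R))) XOR (Q IMPLIES R) = false XOR true = true
U IFF R = false IFF true = false
Q XOR R = true XOR true = false
(Q XOR R) IMPLIES Q = false IMPLIES true = true
((Q XOR R) IMPLIES Q) OR Q = true OR true = true
(U IFF R) OR (((Q XOR R) IMPLIES Q) OR Q) = false OR true = true
U IFF ((U IFF R) OR (((Q XOR R) IMPLIES Q) OR Q)) = false IFF true = false
((U XOR NOT (((R IMPLIES U) IFF U) IFF ((Q IFF R) IFF R))) XOR (Q IMPLIES R)) IFF (U IFF ((U IFF R) OR (((Q XOR R) IMPLIES Q) OR Q))) = true IFF false = false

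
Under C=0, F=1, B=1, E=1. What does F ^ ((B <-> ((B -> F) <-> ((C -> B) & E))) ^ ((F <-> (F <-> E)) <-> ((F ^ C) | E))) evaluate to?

1

Substituting C=0, F=1, B=1, E=1:
B -> F = 1 -> 1 = 1
C -> B = 0 -> 1 = 1
(C -> B) & E = 1 & 1 = 1
(B -> F) <-> ((C -> B) & E) = 1 <-> 1 = 1
B <-> ((B -> F) <-> ((C -> B) & E)) = 1 <-> 1 = 1
F <-> E = 1 <-> 1 = 1
F <-> (F <-> E) = 1 <-> 1 = 1
F ^ C = 1 ^ 0 = 1
(F ^ C) | E = 1 | 1 = 1
(F <-> (F <-> E)) <-> ((F ^ C) | E) = 1 <-> 1 = 1
(B <-> ((B -> F) <-> ((C -> B) & E))) ^ ((F <-> (F <-> E)) <-> ((F ^ C) | E)) = 1 ^ 1 = 0
F ^ ((B <-> ((B -> F) <-> ((C -> B) & E))) ^ ((F <-> (F <-> E)) <-> ((F ^ C) | E))) = 1 ^ 0 = 1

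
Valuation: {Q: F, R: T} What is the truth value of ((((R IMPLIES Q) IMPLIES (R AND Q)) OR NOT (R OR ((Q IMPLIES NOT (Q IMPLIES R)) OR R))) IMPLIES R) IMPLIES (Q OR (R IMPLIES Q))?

F

R IMPLIES Q = T IMPLIES F = F
R AND Q = T AND F = F
(R IMPLIES Q) IMPLIES (R AND Q) = F IMPLIES F = T
Q IMPLIES R = F IMPLIES T = T
NOT (Q IMPLIES R) = NOT T = F
Q IMPLIES NOT (Q IMPLIES R) = F IMPLIES F = T
(Q IMPLIES NOT (Q IMPLIES R)) OR R = T OR T = T
R OR ((Q IMPLIES NOT (Q IMPLIES R)) OR R) = T OR T = T
NOT (R OR ((Q IMPLIES NOT (Q IMPLIES R)) OR R)) = NOT T = F
((R IMPLIES Q) IMPLIES (R AND Q)) OR NOT (R OR ((Q IMPLIES NOT (Q IMPLIES R)) OR R)) = T OR F = T
(((R IMPLIES Q) IMPLIES (R AND Q)) OR NOT (R OR ((Q IMPLIES NOT (Q IMPLIES R)) OR R))) IMPLIES R = T IMPLIES T = T
R IMPLIES Q = T IMPLIES F = F
Q OR (R IMPLIES Q) = F OR F = F
((((R IMPLIES Q) IMPLIES (R AND Q)) OR NOT (R OR ((Q IMPLIES NOT (Q IMPLIES R)) OR R))) IMPLIES R) IMPLIES (Q OR (R IMPLIES Q)) = T IMPLIES F = F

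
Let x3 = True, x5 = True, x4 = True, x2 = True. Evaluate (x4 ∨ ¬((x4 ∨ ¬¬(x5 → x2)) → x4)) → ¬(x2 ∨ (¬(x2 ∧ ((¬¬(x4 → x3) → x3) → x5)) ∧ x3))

False

Substituting x3=True, x5=True, x4=True, x2=True:
x5 → x2 = True → True = True
¬(x5 → x2) = ¬True = False
¬¬(x5 → x2) = ¬False = True
x4 ∨ ¬¬(x5 → x2) = True ∨ True = True
(x4 ∨ ¬¬(x5 → x2)) → x4 = True → True = True
¬((x4 ∨ ¬¬(x5 → x2)) → x4) = ¬True = False
x4 ∨ ¬((x4 ∨ ¬¬(x5 → x2)) → x4) = True ∨ False = True
x4 → x3 = True → True = True
¬(x4 → x3) = ¬True = False
¬¬(x4 → x3) = ¬False = True
¬¬(x4 → x3) → x3 = True → True = True
(¬¬(x4 → x3) → x3) → x5 = True → True = True
x2 ∧ ((¬¬(x4 → x3) → x3) → x5) = True ∧ True = True
¬(x2 ∧ ((¬¬(x4 → x3) → x3) → x5)) = ¬True = False
¬(x2 ∧ ((¬¬(x4 → x3) → x3) → x5)) ∧ x3 = False ∧ True = False
x2 ∨ (¬(x2 ∧ ((¬¬(x4 → x3) → x3) → x5)) ∧ x3) = True ∨ False = True
¬(x2 ∨ (¬(x2 ∧ ((¬¬(x4 → x3) → x3) → x5)) ∧ x3)) = ¬True = False
(x4 ∨ ¬((x4 ∨ ¬¬(x5 → x2)) → x4)) → ¬(x2 ∨ (¬(x2 ∧ ((¬¬(x4 → x3) → x3) → x5)) ∧ x3)) = True → False = False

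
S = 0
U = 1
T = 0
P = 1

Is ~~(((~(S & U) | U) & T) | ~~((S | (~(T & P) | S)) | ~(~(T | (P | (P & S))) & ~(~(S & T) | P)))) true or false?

1

Substituting S=0, U=1, T=0, P=1:
S & U = 0 & 1 = 0
~(S & U) = ~0 = 1
~(S & U) | U = 1 | 1 = 1
(~(S & U) | U) & T = 1 & 0 = 0
T & P = 0 & 1 = 0
~(T & P) = ~0 = 1
~(T & P) | S = 1 | 0 = 1
S | (~(T & P) | S) = 0 | 1 = 1
P & S = 1 & 0 = 0
P | (P & S) = 1 | 0 = 1
T | (P | (P & S)) = 0 | 1 = 1
~(T | (P | (P & S))) = ~1 = 0
S & T = 0 & 0 = 0
~(S & T) = ~0 = 1
~(S & T) | P = 1 | 1 = 1
~(~(S & T) | P) = ~1 = 0
~(T | (P | (P & S))) & ~(~(S & T) | P) = 0 & 0 = 0
~(~(T | (P | (P & S))) & ~(~(S & T) | P)) = ~0 = 1
(S | (~(T & P) | S)) | ~(~(T | (P | (P & S))) & ~(~(S & T) | P)) = 1 | 1 = 1
~((S | (~(T & P) | S)) | ~(~(T | (P | (P & S))) & ~(~(S & T) | P))) = ~1 = 0
~~((S | (~(T & P) | S)) | ~(~(T | (P | (P & S))) & ~(~(S & T) | P))) = ~0 = 1
((~(S & U) | U) & T) | ~~((S | (~(T & P) | S)) | ~(~(T | (P | (P & S))) & ~(~(S & T) | P))) = 0 | 1 = 1
~(((~(S & U) | U) & T) | ~~((S | (~(T & P) | S)) | ~(~(T | (P | (P & S))) & ~(~(S & T) | P)))) = ~1 = 0
~~(((~(S & U) | U) & T) | ~~((S | (~(T & P) | S)) | ~(~(T | (P | (P & S))) & ~(~(S & T) | P)))) = ~0 = 1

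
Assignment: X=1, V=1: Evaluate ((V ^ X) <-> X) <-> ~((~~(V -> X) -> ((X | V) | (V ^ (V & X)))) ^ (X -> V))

0

Substituting X=1, V=1:
V ^ X = 1 ^ 1 = 0
(V ^ X) <-> X = 0 <-> 1 = 0
V -> X = 1 -> 1 = 1
~(V -> X) = ~1 = 0
~~(V -> X) = ~0 = 1
X | V = 1 | 1 = 1
V & X = 1 & 1 = 1
V ^ (V & X) = 1 ^ 1 = 0
(X | V) | (V ^ (V & X)) = 1 | 0 = 1
~~(V -> X) -> ((X | V) | (V ^ (V & X))) = 1 -> 1 = 1
X -> V = 1 -> 1 = 1
(~~(V -> X) -> ((X | V) | (V ^ (V & X)))) ^ (X -> V) = 1 ^ 1 = 0
~((~~(V -> X) -> ((X | V) | (V ^ (V & X)))) ^ (X -> V)) = ~0 = 1
((V ^ X) <-> X) <-> ~((~~(V -> X) -> ((X | V) | (V ^ (V & X)))) ^ (X -> V)) = 0 <-> 1 = 0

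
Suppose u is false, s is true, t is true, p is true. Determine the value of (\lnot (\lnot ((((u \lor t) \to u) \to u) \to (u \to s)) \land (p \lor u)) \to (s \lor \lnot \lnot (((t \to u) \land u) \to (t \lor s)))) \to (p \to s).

\text{True}

Substituting u=\text{False}, s=\text{True}, t=\text{True}, p=\text{True}:
u \lor t = \text{False} \lor \text{True} = \text{True}
(u \lor t) \to u = \text{True} \to \text{False} = \text{False}
((u \lor t) \to u) \to u = \text{False} \to \text{False} = \text{True}
u \to s = \text{False} \to \text{True} = \text{True}
(((u \lor t) \to u) \to u) \to (u \to s) = \text{True} \to \text{True} = \text{True}
\lnot ((((u \lor t) \to u) \to u) \to (u \to s)) = \lnot \text{True} = \text{False}
p \lor u = \text{True} \lor \text{False} = \text{True}
\lnot ((((u \lor t) \to u) \to u) \to (u \to s)) \land (p \lor u) = \text{False} \land \text{True} = \text{False}
\lnot (\lnot ((((u \lor t) \to u) \to u) \to (u \to s)) \land (p \lor u)) = \lnot \text{False} = \text{True}
t \to u = \text{True} \to \text{False} = \text{False}
(t \to u) \land u = \text{False} \land \text{False} = \text{False}
t \lor s = \text{True} \lor \text{True} = \text{True}
((t \to u) \land u) \to (t \lor s) = \text{False} \to \text{True} = \text{True}
\lnot (((t \to u) \land u) \to (t \lor s)) = \lnot \text{True} = \text{False}
\lnot \lnot (((t \to u) \land u) \to (t \lor s)) = \lnot \text{False} = \text{True}
s \lor \lnot \lnot (((t \to u) \land u) \to (t \lor s)) = \text{True} \lor \text{True} = \text{True}
\lnot (\lnot ((((u \lor t) \to u) \to u) \to (u \to s)) \land (p \lor u)) \to (s \lor \lnot \lnot (((t \to u) \land u) \to (t \lor s))) = \text{True} \to \text{True} = \text{True}
p \to s = \text{True} \to \text{True} = \text{True}
(\lnot (\lnot ((((u \lor t) \to u) \to u) \to (u \to s)) \land (p \lor u)) \to (s \lor \lnot \lnot (((t \to u) \land u) \to (t \lor s)))) \to (p \to s) = \text{True} \to \text{True} = \text{True}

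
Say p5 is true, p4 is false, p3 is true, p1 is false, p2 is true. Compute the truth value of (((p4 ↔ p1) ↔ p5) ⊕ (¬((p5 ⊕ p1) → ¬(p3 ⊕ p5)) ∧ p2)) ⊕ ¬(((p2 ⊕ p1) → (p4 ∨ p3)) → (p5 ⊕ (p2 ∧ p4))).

True

Substituting p5=True, p4=False, p3=True, p1=False, p2=True:
p4 ↔ p1 = False ↔ False = True
(p4 ↔ p1) ↔ p5 = True ↔ True = True
p5 ⊕ p1 = True ⊕ False = True
p3 ⊕ p5 = True ⊕ True = False
¬(p3 ⊕ p5) = ¬False = True
(p5 ⊕ p1) → ¬(p3 ⊕ p5) = True → True = True
¬((p5 ⊕ p1) → ¬(p3 ⊕ p5)) = ¬True = False
¬((p5 ⊕ p1) → ¬(p3 ⊕ p5)) ∧ p2 = False ∧ True = False
((p4 ↔ p1) ↔ p5) ⊕ (¬((p5 ⊕ p1) → ¬(p3 ⊕ p5)) ∧ p2) = True ⊕ False = True
p2 ⊕ p1 = True ⊕ False = True
p4 ∨ p3 = False ∨ True = True
(p2 ⊕ p1) → (p4 ∨ p3) = True → True = True
p2 ∧ p4 = True ∧ False = False
p5 ⊕ (p2 ∧ p4) = True ⊕ False = True
((p2 ⊕ p1) → (p4 ∨ p3)) → (p5 ⊕ (p2 ∧ p4)) = True → True = True
¬(((p2 ⊕ p1) → (p4 ∨ p3)) → (p5 ⊕ (p2 ∧ p4))) = ¬True = False
(((p4 ↔ p1) ↔ p5) ⊕ (¬((p5 ⊕ p1) → ¬(p3 ⊕ p5)) ∧ p2)) ⊕ ¬(((p2 ⊕ p1) → (p4 ∨ p3)) → (p5 ⊕ (p2 ∧ p4))) = True ⊕ False = True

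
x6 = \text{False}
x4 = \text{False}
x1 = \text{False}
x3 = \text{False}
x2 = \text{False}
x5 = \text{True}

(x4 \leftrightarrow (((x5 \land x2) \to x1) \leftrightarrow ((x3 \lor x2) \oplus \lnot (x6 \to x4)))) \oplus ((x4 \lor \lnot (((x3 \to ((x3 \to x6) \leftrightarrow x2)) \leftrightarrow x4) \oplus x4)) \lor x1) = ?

x5 \land x2 = \text{True} \land \text{False} = \text{False}
(x5 \land x2) \to x1 = \text{False} \to \text{False} = \text{True}
x3 \lor x2 = \text{False} \lor \text{False} = \text{False}
x6 \to x4 = \text{False} \to \text{False} = \text{True}
\lnot (x6 \to x4) = \lnot \text{True} = \text{False}
(x3 \lor x2) \oplus \lnot (x6 \to x4) = \text{False} \oplus \text{False} = \text{False}
((x5 \land x2) \to x1) \leftrightarrow ((x3 \lor x2) \oplus \lnot (x6 \to x4)) = \text{True} \leftrightarrow \text{False} = \text{False}
x4 \leftrightarrow (((x5 \land x2) \to x1) \leftrightarrow ((x3 \lor x2) \oplus \lnot (x6 \to x4))) = \text{False} \leftrightarrow \text{False} = \text{True}
x3 \to x6 = \text{False} \to \text{False} = \text{True}
(x3 \to x6) \leftrightarrow x2 = \text{True} \leftrightarrow \text{False} = \text{False}
x3 \to ((x3 \to x6) \leftrightarrow x2) = \text{False} \to \text{False} = \text{True}
(x3 \to ((x3 \to x6) \leftrightarrow x2)) \leftrightarrow x4 = \text{True} \leftrightarrow \text{False} = \text{False}
((x3 \to ((x3 \to x6) \leftrightarrow x2)) \leftrightarrow x4) \oplus x4 = \text{False} \oplus \text{False} = \text{False}
\lnot (((x3 \to ((x3 \to x6) \leftrightarrow x2)) \leftrightarrow x4) \oplus x4) = \lnot \text{False} = \text{True}
x4 \lor \lnot (((x3 \to ((x3 \to x6) \leftrightarrow x2)) \leftrightarrow x4) \oplus x4) = \text{False} \lor \text{True} = \text{True}
(x4 \lor \lnot (((x3 \to ((x3 \to x6) \leftrightarrow x2)) \leftrightarrow x4) \oplus x4)) \lor x1 = \text{True} \lor \text{False} = \text{True}
(x4 \leftrightarrow (((x5 \land x2) \to x1) \leftrightarrow ((x3 \lor x2) \oplus \lnot (x6 \to x4)))) \oplus ((x4 \lor \lnot (((x3 \to ((x3 \to x6) \leftrightarrow x2)) \leftrightarrow x4) \oplus x4)) \lor x1) = \text{True} \oplus \text{True} = \text{False}

\text{False}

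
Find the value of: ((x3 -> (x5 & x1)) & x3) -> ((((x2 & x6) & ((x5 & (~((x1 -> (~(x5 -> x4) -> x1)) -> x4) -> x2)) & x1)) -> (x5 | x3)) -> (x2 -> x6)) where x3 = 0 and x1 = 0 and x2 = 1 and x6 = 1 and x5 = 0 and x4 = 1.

x5 & x1 = 0 & 0 = 0
x3 -> (x5 & x1) = 0 -> 0 = 1
(x3 -> (x5 & x1)) & x3 = 1 & 0 = 0
x2 & x6 = 1 & 1 = 1
x5 -> x4 = 0 -> 1 = 1
~(x5 -> x4) = ~1 = 0
~(x5 -> x4) -> x1 = 0 -> 0 = 1
x1 -> (~(x5 -> x4) -> x1) = 0 -> 1 = 1
(x1 -> (~(x5 -> x4) -> x1)) -> x4 = 1 -> 1 = 1
~((x1 -> (~(x5 -> x4) -> x1)) -> x4) = ~1 = 0
~((x1 -> (~(x5 -> x4) -> x1)) -> x4) -> x2 = 0 -> 1 = 1
x5 & (~((x1 -> (~(x5 -> x4) -> x1)) -> x4) -> x2) = 0 & 1 = 0
(x5 & (~((x1 -> (~(x5 -> x4) -> x1)) -> x4) -> x2)) & x1 = 0 & 0 = 0
(x2 & x6) & ((x5 & (~((x1 -> (~(x5 -> x4) -> x1)) -> x4) -> x2)) & x1) = 1 & 0 = 0
x5 | x3 = 0 | 0 = 0
((x2 & x6) & ((x5 & (~((x1 -> (~(x5 -> x4) -> x1)) -> x4) -> x2)) & x1)) -> (x5 | x3) = 0 -> 0 = 1
x2 -> x6 = 1 -> 1 = 1
(((x2 & x6) & ((x5 & (~((x1 -> (~(x5 -> x4) -> x1)) -> x4) -> x2)) & x1)) -> (x5 | x3)) -> (x2 -> x6) = 1 -> 1 = 1
((x3 -> (x5 & x1)) & x3) -> ((((x2 & x6) & ((x5 & (~((x1 -> (~(x5 -> x4) -> x1)) -> x4) -> x2)) & x1)) -> (x5 | x3)) -> (x2 -> x6)) = 0 -> 1 = 1

1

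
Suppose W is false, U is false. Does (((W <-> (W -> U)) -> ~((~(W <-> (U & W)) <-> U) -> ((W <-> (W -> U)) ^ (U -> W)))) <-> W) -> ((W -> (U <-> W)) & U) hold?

1

W -> U = 0 -> 0 = 1
W <-> (W -> U) = 0 <-> 1 = 0
U & W = 0 & 0 = 0
W <-> (U & W) = 0 <-> 0 = 1
~(W <-> (U & W)) = ~1 = 0
~(W <-> (U & W)) <-> U = 0 <-> 0 = 1
W -> U = 0 -> 0 = 1
W <-> (W -> U) = 0 <-> 1 = 0
U -> W = 0 -> 0 = 1
(W <-> (W -> U)) ^ (U -> W) = 0 ^ 1 = 1
(~(W <-> (U & W)) <-> U) -> ((W <-> (W -> U)) ^ (U -> W)) = 1 -> 1 = 1
~((~(W <-> (U & W)) <-> U) -> ((W <-> (W -> U)) ^ (U -> W))) = ~1 = 0
(W <-> (W -> U)) -> ~((~(W <-> (U & W)) <-> U) -> ((W <-> (W -> U)) ^ (U -> W))) = 0 -> 0 = 1
((W <-> (W -> U)) -> ~((~(W <-> (U & W)) <-> U) -> ((W <-> (W -> U)) ^ (U -> W)))) <-> W = 1 <-> 0 = 0
U <-> W = 0 <-> 0 = 1
W -> (U <-> W) = 0 -> 1 = 1
(W -> (U <-> W)) & U = 1 & 0 = 0
(((W <-> (W -> U)) -> ~((~(W <-> (U & W)) <-> U) -> ((W <-> (W -> U)) ^ (U -> W)))) <-> W) -> ((W -> (U <-> W)) & U) = 0 -> 0 = 1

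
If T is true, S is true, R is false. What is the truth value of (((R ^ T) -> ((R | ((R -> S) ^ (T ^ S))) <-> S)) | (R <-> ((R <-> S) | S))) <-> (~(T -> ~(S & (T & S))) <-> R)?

0

Substituting T=1, S=1, R=0:
R ^ T = 0 ^ 1 = 1
R -> S = 0 -> 1 = 1
T ^ S = 1 ^ 1 = 0
(R -> S) ^ (T ^ S) = 1 ^ 0 = 1
R | ((R -> S) ^ (T ^ S)) = 0 | 1 = 1
(R | ((R -> S) ^ (T ^ S))) <-> S = 1 <-> 1 = 1
(R ^ T) -> ((R | ((R -> S) ^ (T ^ S))) <-> S) = 1 -> 1 = 1
R <-> S = 0 <-> 1 = 0
(R <-> S) | S = 0 | 1 = 1
R <-> ((R <-> S) | S) = 0 <-> 1 = 0
((R ^ T) -> ((R | ((R -> S) ^ (T ^ S))) <-> S)) | (R <-> ((R <-> S) | S)) = 1 | 0 = 1
T & S = 1 & 1 = 1
S & (T & S) = 1 & 1 = 1
~(S & (T & S)) = ~1 = 0
T -> ~(S & (T & S)) = 1 -> 0 = 0
~(T -> ~(S & (T & S))) = ~0 = 1
~(T -> ~(S & (T & S))) <-> R = 1 <-> 0 = 0
(((R ^ T) -> ((R | ((R -> S) ^ (T ^ S))) <-> S)) | (R <-> ((R <-> S) | S))) <-> (~(T -> ~(S & (T & S))) <-> R) = 1 <-> 0 = 0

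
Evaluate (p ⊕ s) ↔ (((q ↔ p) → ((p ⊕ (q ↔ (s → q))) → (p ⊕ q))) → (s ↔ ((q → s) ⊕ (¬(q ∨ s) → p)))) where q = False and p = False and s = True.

True

p ⊕ s = False ⊕ True = True
q ↔ p = False ↔ False = True
s → q = True → False = False
q ↔ (s → q) = False ↔ False = True
p ⊕ (q ↔ (s → q)) = False ⊕ True = True
p ⊕ q = False ⊕ False = False
(p ⊕ (q ↔ (s → q))) → (p ⊕ q) = True → False = False
(q ↔ p) → ((p ⊕ (q ↔ (s → q))) → (p ⊕ q)) = True → False = False
q → s = False → True = True
q ∨ s = False ∨ True = True
¬(q ∨ s) = ¬True = False
¬(q ∨ s) → p = False → False = True
(q → s) ⊕ (¬(q ∨ s) → p) = True ⊕ True = False
s ↔ ((q → s) ⊕ (¬(q ∨ s) → p)) = True ↔ False = False
((q ↔ p) → ((p ⊕ (q ↔ (s → q))) → (p ⊕ q))) → (s ↔ ((q → s) ⊕ (¬(q ∨ s) → p))) = False → False = True
(p ⊕ s) ↔ (((q ↔ p) → ((p ⊕ (q ↔ (s → q))) → (p ⊕ q))) → (s ↔ ((q → s) ⊕ (¬(q ∨ s) → p)))) = True ↔ True = True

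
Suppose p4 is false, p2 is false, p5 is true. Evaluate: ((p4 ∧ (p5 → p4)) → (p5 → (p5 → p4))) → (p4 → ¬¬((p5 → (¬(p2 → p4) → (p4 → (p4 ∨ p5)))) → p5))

Substituting p4=False, p2=False, p5=True:
p5 → p4 = True → False = False
p4 ∧ (p5 → p4) = False ∧ False = False
p5 → p4 = True → False = False
p5 → (p5 → p4) = True → False = False
(p4 ∧ (p5 → p4)) → (p5 → (p5 → p4)) = False → False = True
p2 → p4 = False → False = True
¬(p2 → p4) = ¬True = False
p4 ∨ p5 = False ∨ True = True
p4 → (p4 ∨ p5) = False → True = True
¬(p2 → p4) → (p4 → (p4 ∨ p5)) = False → True = True
p5 → (¬(p2 → p4) → (p4 → (p4 ∨ p5))) = True → True = True
(p5 → (¬(p2 → p4) → (p4 → (p4 ∨ p5)))) → p5 = True → True = True
¬((p5 → (¬(p2 → p4) → (p4 → (p4 ∨ p5)))) → p5) = ¬True = False
¬¬((p5 → (¬(p2 → p4) → (p4 → (p4 ∨ p5)))) → p5) = ¬False = True
p4 → ¬¬((p5 → (¬(p2 → p4) → (p4 → (p4 ∨ p5)))) → p5) = False → True = True
((p4 ∧ (p5 → p4)) → (p5 → (p5 → p4))) → (p4 → ¬¬((p5 → (¬(p2 → p4) → (p4 → (p4 ∨ p5)))) → p5)) = True → True = True

True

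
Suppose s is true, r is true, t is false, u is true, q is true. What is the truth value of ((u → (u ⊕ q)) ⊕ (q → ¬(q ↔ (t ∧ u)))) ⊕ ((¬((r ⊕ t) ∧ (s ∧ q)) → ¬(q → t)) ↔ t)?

u ⊕ q = T ⊕ T = F
u → (u ⊕ q) = T → F = F
t ∧ u = F ∧ T = F
q ↔ (t ∧ u) = T ↔ F = F
¬(q ↔ (t ∧ u)) = ¬F = T
q → ¬(q ↔ (t ∧ u)) = T → T = T
(u → (u ⊕ q)) ⊕ (q → ¬(q ↔ (t ∧ u))) = F ⊕ T = T
r ⊕ t = T ⊕ F = T
s ∧ q = T ∧ T = T
(r ⊕ t) ∧ (s ∧ q) = T ∧ T = T
¬((r ⊕ t) ∧ (s ∧ q)) = ¬T = F
q → t = T → F = F
¬(q → t) = ¬F = T
¬((r ⊕ t) ∧ (s ∧ q)) → ¬(q → t) = F → T = T
(¬((r ⊕ t) ∧ (s ∧ q)) → ¬(q → t)) ↔ t = T ↔ F = F
((u → (u ⊕ q)) ⊕ (q → ¬(q ↔ (t ∧ u)))) ⊕ ((¬((r ⊕ t) ∧ (s ∧ q)) → ¬(q → t)) ↔ t) = T ⊕ F = T

T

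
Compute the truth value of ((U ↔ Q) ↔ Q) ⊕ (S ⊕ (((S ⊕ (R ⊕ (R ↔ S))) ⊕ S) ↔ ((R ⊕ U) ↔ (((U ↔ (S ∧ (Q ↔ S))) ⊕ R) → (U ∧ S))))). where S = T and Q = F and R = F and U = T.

F

U ↔ Q = T ↔ F = F
(U ↔ Q) ↔ Q = F ↔ F = T
R ↔ S = F ↔ T = F
R ⊕ (R ↔ S) = F ⊕ F = F
S ⊕ (R ⊕ (R ↔ S)) = T ⊕ F = T
(S ⊕ (R ⊕ (R ↔ S))) ⊕ S = T ⊕ T = F
R ⊕ U = F ⊕ T = T
Q ↔ S = F ↔ T = F
S ∧ (Q ↔ S) = T ∧ F = F
U ↔ (S ∧ (Q ↔ S)) = T ↔ F = F
(U ↔ (S ∧ (Q ↔ S))) ⊕ R = F ⊕ F = F
U ∧ S = T ∧ T = T
((U ↔ (S ∧ (Q ↔ S))) ⊕ R) → (U ∧ S) = F → T = T
(R ⊕ U) ↔ (((U ↔ (S ∧ (Q ↔ S))) ⊕ R) → (U ∧ S)) = T ↔ T = T
((S ⊕ (R ⊕ (R ↔ S))) ⊕ S) ↔ ((R ⊕ U) ↔ (((U ↔ (S ∧ (Q ↔ S))) ⊕ R) → (U ∧ S))) = F ↔ T = F
S ⊕ (((S ⊕ (R ⊕ (R ↔ S))) ⊕ S) ↔ ((R ⊕ U) ↔ (((U ↔ (S ∧ (Q ↔ S))) ⊕ R) → (U ∧ S)))) = T ⊕ F = T
((U ↔ Q) ↔ Q) ⊕ (S ⊕ (((S ⊕ (R ⊕ (R ↔ S))) ⊕ S) ↔ ((R ⊕ U) ↔ (((U ↔ (S ∧ (Q ↔ S))) ⊕ R) → (U ∧ S))))) = T ⊕ T = F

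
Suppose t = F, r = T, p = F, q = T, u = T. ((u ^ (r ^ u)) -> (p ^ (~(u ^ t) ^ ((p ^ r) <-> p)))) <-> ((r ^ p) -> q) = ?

F

Substituting t=F, r=T, p=F, q=T, u=T:
r ^ u = T ^ T = F
u ^ (r ^ u) = T ^ F = T
u ^ t = T ^ F = T
~(u ^ t) = ~T = F
p ^ r = F ^ T = T
(p ^ r) <-> p = T <-> F = F
~(u ^ t) ^ ((p ^ r) <-> p) = F ^ F = F
p ^ (~(u ^ t) ^ ((p ^ r) <-> p)) = F ^ F = F
(u ^ (r ^ u)) -> (p ^ (~(u ^ t) ^ ((p ^ r) <-> p))) = T -> F = F
r ^ p = T ^ F = T
(r ^ p) -> q = T -> T = T
((u ^ (r ^ u)) -> (p ^ (~(u ^ t) ^ ((p ^ r) <-> p)))) <-> ((r ^ p) -> q) = F <-> T = F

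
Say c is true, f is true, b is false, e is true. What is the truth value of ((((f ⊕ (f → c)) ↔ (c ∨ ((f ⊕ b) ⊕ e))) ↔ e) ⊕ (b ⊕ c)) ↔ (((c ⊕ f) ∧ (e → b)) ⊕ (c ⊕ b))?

Substituting c=T, f=T, b=F, e=T:
f → c = T → T = T
f ⊕ (f → c) = T ⊕ T = F
f ⊕ b = T ⊕ F = T
(f ⊕ b) ⊕ e = T ⊕ T = F
c ∨ ((f ⊕ b) ⊕ e) = T ∨ F = T
(f ⊕ (f → c)) ↔ (c ∨ ((f ⊕ b) ⊕ e)) = F ↔ T = F
((f ⊕ (f → c)) ↔ (c ∨ ((f ⊕ b) ⊕ e))) ↔ e = F ↔ T = F
b ⊕ c = F ⊕ T = T
(((f ⊕ (f → c)) ↔ (c ∨ ((f ⊕ b) ⊕ e))) ↔ e) ⊕ (b ⊕ c) = F ⊕ T = T
c ⊕ f = T ⊕ T = F
e → b = T → F = F
(c ⊕ f) ∧ (e → b) = F ∧ F = F
c ⊕ b = T ⊕ F = T
((c ⊕ f) ∧ (e → b)) ⊕ (c ⊕ b) = F ⊕ T = T
((((f ⊕ (f → c)) ↔ (c ∨ ((f ⊕ b) ⊕ e))) ↔ e) ⊕ (b ⊕ c)) ↔ (((c ⊕ f) ∧ (e → b)) ⊕ (c ⊕ b)) = T ↔ T = T

T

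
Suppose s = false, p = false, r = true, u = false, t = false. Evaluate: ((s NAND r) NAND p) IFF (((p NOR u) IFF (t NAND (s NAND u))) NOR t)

Substituting s=false, p=false, r=true, u=false, t=false:
s NAND r = false NAND true = true
(s NAND r) NAND p = true NAND false = true
p NOR u = false NOR false = true
s NAND u = false NAND false = true
t NAND (s NAND u) = false NAND true = true
(p NOR u) IFF (t NAND (s NAND u)) = true IFF true = true
((p NOR u) IFF (t NAND (s NAND u))) NOR t = true NOR false = false
((s NAND r) NAND p) IFF (((p NOR u) IFF (t NAND (s NAND u))) NOR t) = true IFF false = false

false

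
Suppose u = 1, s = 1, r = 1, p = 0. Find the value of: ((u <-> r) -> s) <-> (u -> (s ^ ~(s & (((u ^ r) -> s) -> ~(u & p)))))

u <-> r = 1 <-> 1 = 1
(u <-> r) -> s = 1 -> 1 = 1
u ^ r = 1 ^ 1 = 0
(u ^ r) -> s = 0 -> 1 = 1
u & p = 1 & 0 = 0
~(u & p) = ~0 = 1
((u ^ r) -> s) -> ~(u & p) = 1 -> 1 = 1
s & (((u ^ r) -> s) -> ~(u & p)) = 1 & 1 = 1
~(s & (((u ^ r) -> s) -> ~(u & p))) = ~1 = 0
s ^ ~(s & (((u ^ r) -> s) -> ~(u & p))) = 1 ^ 0 = 1
u -> (s ^ ~(s & (((u ^ r) -> s) -> ~(u & p)))) = 1 -> 1 = 1
((u <-> r) -> s) <-> (u -> (s ^ ~(s & (((u ^ r) -> s) -> ~(u & p))))) = 1 <-> 1 = 1

1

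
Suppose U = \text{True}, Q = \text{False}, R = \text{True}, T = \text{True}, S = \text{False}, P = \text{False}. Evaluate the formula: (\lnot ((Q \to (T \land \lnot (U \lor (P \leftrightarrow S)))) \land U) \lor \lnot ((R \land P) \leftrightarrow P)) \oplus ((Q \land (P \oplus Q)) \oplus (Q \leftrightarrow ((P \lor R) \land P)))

P \leftrightarrow S = \text{False} \leftrightarrow \text{False} = \text{True}
U \lor (P \leftrightarrow S) = \text{True} \lor \text{True} = \text{True}
\lnot (U \lor (P \leftrightarrow S)) = \lnot \text{True} = \text{False}
T \land \lnot (U \lor (P \leftrightarrow S)) = \text{True} \land \text{False} = \text{False}
Q \to (T \land \lnot (U \lor (P \leftrightarrow S))) = \text{False} \to \text{False} = \text{True}
(Q \to (T \land \lnot (U \lor (P \leftrightarrow S)))) \land U = \text{True} \land \text{True} = \text{True}
\lnot ((Q \to (T \land \lnot (U \lor (P \leftrightarrow S)))) \land U) = \lnot \text{True} = \text{False}
R \land P = \text{True} \land \text{False} = \text{False}
(R \land P) \leftrightarrow P = \text{False} \leftrightarrow \text{False} = \text{True}
\lnot ((R \land P) \leftrightarrow P) = \lnot \text{True} = \text{False}
\lnot ((Q \to (T \land \lnot (U \lor (P \leftrightarrow S)))) \land U) \lor \lnot ((R \land P) \leftrightarrow P) = \text{False} \lor \text{False} = \text{False}
P \oplus Q = \text{False} \oplus \text{False} = \text{False}
Q \land (P \oplus Q) = \text{False} \land \text{False} = \text{False}
P \lor R = \text{False} \lor \text{True} = \text{True}
(P \lor R) \land P = \text{True} \land \text{False} = \text{False}
Q \leftrightarrow ((P \lor R) \land P) = \text{False} \leftrightarrow \text{False} = \text{True}
(Q \land (P \oplus Q)) \oplus (Q \leftrightarrow ((P \lor R) \land P)) = \text{False} \oplus \text{True} = \text{True}
(\lnot ((Q \to (T \land \lnot (U \lor (P \leftrightarrow S)))) \land U) \lor \lnot ((R \land P) \leftrightarrow P)) \oplus ((Q \land (P \oplus Q)) \oplus (Q \leftrightarrow ((P \lor R) \land P))) = \text{False} \oplus \text{True} = \text{True}

\text{True}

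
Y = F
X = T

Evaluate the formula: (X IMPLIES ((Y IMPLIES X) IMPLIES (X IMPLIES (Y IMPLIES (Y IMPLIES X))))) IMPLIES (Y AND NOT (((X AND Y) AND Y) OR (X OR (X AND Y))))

Substituting Y=F, X=T:
Y IMPLIES X = F IMPLIES T = T
Y IMPLIES X = F IMPLIES T = T
Y IMPLIES (Y IMPLIES X) = F IMPLIES T = T
X IMPLIES (Y IMPLIES (Y IMPLIES X)) = T IMPLIES T = T
(Y IMPLIES X) IMPLIES (X IMPLIES (Y IMPLIES (Y IMPLIES X))) = T IMPLIES T = T
X IMPLIES ((Y IMPLIES X) IMPLIES (X IMPLIES (Y IMPLIES (Y IMPLIES X)))) = T IMPLIES T = T
X AND Y = T AND F = F
(X AND Y) AND Y = F AND F = F
X AND Y = T AND F = F
X OR (X AND Y) = T OR F = T
((X AND Y) AND Y) OR (X OR (X AND Y)) = F OR T = T
NOT (((X AND Y) AND Y) OR (X OR (X AND Y))) = NOT T = F
Y AND NOT (((X AND Y) AND Y) OR (X OR (X AND Y))) = F AND F = F
(X IMPLIES ((Y IMPLIES X) IMPLIES (X IMPLIES (Y IMPLIES (Y IMPLIES X))))) IMPLIES (Y AND NOT (((X AND Y) AND Y) OR (X OR (X AND Y)))) = T IMPLIES F = F

F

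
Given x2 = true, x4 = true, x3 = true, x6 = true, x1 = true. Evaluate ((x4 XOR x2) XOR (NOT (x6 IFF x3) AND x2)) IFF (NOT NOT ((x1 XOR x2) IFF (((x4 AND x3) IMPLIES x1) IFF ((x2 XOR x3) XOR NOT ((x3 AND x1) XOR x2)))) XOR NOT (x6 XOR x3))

false

x4 XOR x2 = true XOR true = false
x6 IFF x3 = true IFF true = true
NOT (x6 IFF x3) = NOT true = false
NOT (x6 IFF x3) AND x2 = false AND true = false
(x4 XOR x2) XOR (NOT (x6 IFF x3) AND x2) = false XOR false = false
x1 XOR x2 = true XOR true = false
x4 AND x3 = true AND true = true
(x4 AND x3) IMPLIES x1 = true IMPLIES true = true
x2 XOR x3 = true XOR true = false
x3 AND x1 = true AND true = true
(x3 AND x1) XOR x2 = true XOR true = false
NOT ((x3 AND x1) XOR x2) = NOT false = true
(x2 XOR x3) XOR NOT ((x3 AND x1) XOR x2) = false XOR true = true
((x4 AND x3) IMPLIES x1) IFF ((x2 XOR x3) XOR NOT ((x3 AND x1) XOR x2)) = true IFF true = true
(x1 XOR x2) IFF (((x4 AND x3) IMPLIES x1) IFF ((x2 XOR x3) XOR NOT ((x3 AND x1) XOR x2))) = false IFF true = false
NOT ((x1 XOR x2) IFF (((x4 AND x3) IMPLIES x1) IFF ((x2 XOR x3) XOR NOT ((x3 AND x1) XOR x2)))) = NOT false = true
NOT NOT ((x1 XOR x2) IFF (((x4 AND x3) IMPLIES x1) IFF ((x2 XOR x3) XOR NOT ((x3 AND x1) XOR x2)))) = NOT true = false
x6 XOR x3 = true XOR true = false
NOT (x6 XOR x3) = NOT false = true
NOT NOT ((x1 XOR x2) IFF (((x4 AND x3) IMPLIES x1) IFF ((x2 XOR x3) XOR NOT ((x3 AND x1) XOR x2)))) XOR NOT (x6 XOR x3) = false XOR true = true
((x4 XOR x2) XOR (NOT (x6 IFF x3) AND x2)) IFF (NOT NOT ((x1 XOR x2) IFF (((x4 AND x3) IMPLIES x1) IFF ((x2 XOR x3) XOR NOT ((x3 AND x1) XOR x2)))) XOR NOT (x6 XOR x3)) = false IFF true = false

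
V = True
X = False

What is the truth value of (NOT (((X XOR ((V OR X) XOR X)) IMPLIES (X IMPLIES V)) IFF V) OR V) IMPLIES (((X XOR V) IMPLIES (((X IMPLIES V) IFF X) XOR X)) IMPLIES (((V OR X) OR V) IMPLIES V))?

Substituting V=True, X=False:
V OR X = True OR False = True
(V OR X) XOR X = True XOR False = True
X XOR ((V OR X) XOR X) = False XOR True = True
X IMPLIES V = False IMPLIES True = True
(X XOR ((V OR X) XOR X)) IMPLIES (X IMPLIES V) = True IMPLIES True = True
((X XOR ((V OR X) XOR X)) IMPLIES (X IMPLIES V)) IFF V = True IFF True = True
NOT (((X XOR ((V OR X) XOR X)) IMPLIES (X IMPLIES V)) IFF V) = NOT True = False
NOT (((X XOR ((V OR X) XOR X)) IMPLIES (X IMPLIES V)) IFF V) OR V = False OR True = True
X XOR V = False XOR True = True
X IMPLIES V = False IMPLIES True = True
(X IMPLIES V) IFF X = True IFF False = False
((X IMPLIES V) IFF X) XOR X = False XOR False = False
(X XOR V) IMPLIES (((X IMPLIES V) IFF X) XOR X) = True IMPLIES False = False
V OR X = True OR False = True
(V OR X) OR V = True OR True = True
((V OR X) OR V) IMPLIES V = True IMPLIES True = True
((X XOR V) IMPLIES (((X IMPLIES V) IFF X) XOR X)) IMPLIES (((V OR X) OR V) IMPLIES V) = False IMPLIES True = True
(NOT (((X XOR ((V OR X) XOR X)) IMPLIES (X IMPLIES V)) IFF V) OR V) IMPLIES (((X XOR V) IMPLIES (((X IMPLIES V) IFF X) XOR X)) IMPLIES (((V OR X) OR V) IMPLIES V)) = True IMPLIES True = True

True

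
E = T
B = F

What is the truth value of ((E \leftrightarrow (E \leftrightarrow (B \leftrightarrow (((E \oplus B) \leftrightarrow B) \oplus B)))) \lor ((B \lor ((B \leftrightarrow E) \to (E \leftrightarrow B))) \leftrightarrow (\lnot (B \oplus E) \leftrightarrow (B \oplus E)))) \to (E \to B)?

E \oplus B = T \oplus F = T
(E \oplus B) \leftrightarrow B = T \leftrightarrow F = F
((E \oplus B) \leftrightarrow B) \oplus B = F \oplus F = F
B \leftrightarrow (((E \oplus B) \leftrightarrow B) \oplus B) = F \leftrightarrow F = T
E \leftrightarrow (B \leftrightarrow (((E \oplus B) \leftrightarrow B) \oplus B)) = T \leftrightarrow T = T
E \leftrightarrow (E \leftrightarrow (B \leftrightarrow (((E \oplus B) \leftrightarrow B) \oplus B))) = T \leftrightarrow T = T
B \leftrightarrow E = F \leftrightarrow T = F
E \leftrightarrow B = T \leftrightarrow F = F
(B \leftrightarrow E) \to (E \leftrightarrow B) = F \to F = T
B \lor ((B \leftrightarrow E) \to (E \leftrightarrow B)) = F \lor T = T
B \oplus E = F \oplus T = T
\lnot (B \oplus E) = \lnot T = F
B \oplus E = F \oplus T = T
\lnot (B \oplus E) \leftrightarrow (B \oplus E) = F \leftrightarrow T = F
(B \lor ((B \leftrightarrow E) \to (E \leftrightarrow B))) \leftrightarrow (\lnot (B \oplus E) \leftrightarrow (B \oplus E)) = T \leftrightarrow F = F
(E \leftrightarrow (E \leftrightarrow (B \leftrightarrow (((E \oplus B) \leftrightarrow B) \oplus B)))) \lor ((B \lor ((B \leftrightarrow E) \to (E \leftrightarrow B))) \leftrightarrow (\lnot (B \oplus E) \leftrightarrow (B \oplus E))) = T \lor F = T
E \to B = T \to F = F
((E \leftrightarrow (E \leftrightarrow (B \leftrightarrow (((E \oplus B) \leftrightarrow B) \oplus B)))) \lor ((B \lor ((B \leftrightarrow E) \to (E \leftrightarrow B))) \leftrightarrow (\lnot (B \oplus E) \leftrightarrow (B \oplus E)))) \to (E \to B) = T \to F = F

F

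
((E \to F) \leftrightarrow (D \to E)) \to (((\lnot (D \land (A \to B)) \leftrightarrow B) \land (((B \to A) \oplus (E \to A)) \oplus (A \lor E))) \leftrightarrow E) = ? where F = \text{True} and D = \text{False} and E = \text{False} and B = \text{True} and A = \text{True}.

\text{False}

Substituting F=\text{True}, D=\text{False}, E=\text{False}, B=\text{True}, A=\text{True}:
E \to F = \text{False} \to \text{True} = \text{True}
D \to E = \text{False} \to \text{False} = \text{True}
(E \to F) \leftrightarrow (D \to E) = \text{True} \leftrightarrow \text{True} = \text{True}
A \to B = \text{True} \to \text{True} = \text{True}
D \land (A \to B) = \text{False} \land \text{True} = \text{False}
\lnot (D \land (A \to B)) = \lnot \text{False} = \text{True}
\lnot (D \land (A \to B)) \leftrightarrow B = \text{True} \leftrightarrow \text{True} = \text{True}
B \to A = \text{True} \to \text{True} = \text{True}
E \to A = \text{False} \to \text{True} = \text{True}
(B \to A) \oplus (E \to A) = \text{True} \oplus \text{True} = \text{False}
A \lor E = \text{True} \lor \text{False} = \text{True}
((B \to A) \oplus (E \to A)) \oplus (A \lor E) = \text{False} \oplus \text{True} = \text{True}
(\lnot (D \land (A \to B)) \leftrightarrow B) \land (((B \to A) \oplus (E \to A)) \oplus (A \lor E)) = \text{True} \land \text{True} = \text{True}
((\lnot (D \land (A \to B)) \leftrightarrow B) \land (((B \to A) \oplus (E \to A)) \oplus (A \lor E))) \leftrightarrow E = \text{True} \leftrightarrow \text{False} = \text{False}
((E \to F) \leftrightarrow (D \to E)) \to (((\lnot (D \land (A \to B)) \leftrightarrow B) \land (((B \to A) \oplus (E \to A)) \oplus (A \lor E))) \leftrightarrow E) = \text{True} \to \text{False} = \text{False}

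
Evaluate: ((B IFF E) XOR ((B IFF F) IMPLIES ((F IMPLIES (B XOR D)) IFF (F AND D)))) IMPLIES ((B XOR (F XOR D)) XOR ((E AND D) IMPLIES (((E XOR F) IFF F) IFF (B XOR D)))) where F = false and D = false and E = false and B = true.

B IFF E = true IFF false = false
B IFF F = true IFF false = false
B XOR D = true XOR false = true
F IMPLIES (B XOR D) = false IMPLIES true = true
F AND D = false AND false = false
(F IMPLIES (B XOR D)) IFF (F AND D) = true IFF false = false
(B IFF F) IMPLIES ((F IMPLIES (B XOR D)) IFF (F AND D)) = false IMPLIES false = true
(B IFF E) XOR ((B IFF F) IMPLIES ((F IMPLIES (B XOR D)) IFF (F AND D))) = false XOR true = true
F XOR D = false XOR false = false
B XOR (F XOR D) = true XOR false = true
E AND D = false AND false = false
E XOR F = false XOR false = false
(E XOR F) IFF F = false IFF false = true
B XOR D = true XOR false = true
((E XOR F) IFF F) IFF (B XOR D) = true IFF true = true
(E AND D) IMPLIES (((E XOR F) IFF F) IFF (B XOR D)) = false IMPLIES true = true
(B XOR (F XOR D)) XOR ((E AND D) IMPLIES (((E XOR F) IFF F) IFF (B XOR D))) = true XOR true = false
((B IFF E) XOR ((B IFF F) IMPLIES ((F IMPLIES (B XOR D)) IFF (F AND D)))) IMPLIES ((B XOR (F XOR D)) XOR ((E AND D) IMPLIES (((E XOR F) IFF F) IFF (B XOR D)))) = true IMPLIES false = false

false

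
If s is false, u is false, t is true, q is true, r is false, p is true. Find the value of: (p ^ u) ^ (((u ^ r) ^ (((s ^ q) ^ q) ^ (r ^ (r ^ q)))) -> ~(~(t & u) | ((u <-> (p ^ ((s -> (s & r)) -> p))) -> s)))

p ^ u = T ^ F = T
u ^ r = F ^ F = F
s ^ q = F ^ T = T
(s ^ q) ^ q = T ^ T = F
r ^ q = F ^ T = T
r ^ (r ^ q) = F ^ T = T
((s ^ q) ^ q) ^ (r ^ (r ^ q)) = F ^ T = T
(u ^ r) ^ (((s ^ q) ^ q) ^ (r ^ (r ^ q))) = F ^ T = T
t & u = T & F = F
~(t & u) = ~F = T
s & r = F & F = F
s -> (s & r) = F -> F = T
(s -> (s & r)) -> p = T -> T = T
p ^ ((s -> (s & r)) -> p) = T ^ T = F
u <-> (p ^ ((s -> (s & r)) -> p)) = F <-> F = T
(u <-> (p ^ ((s -> (s & r)) -> p))) -> s = T -> F = F
~(t & u) | ((u <-> (p ^ ((s -> (s & r)) -> p))) -> s) = T | F = T
~(~(t & u) | ((u <-> (p ^ ((s -> (s & r)) -> p))) -> s)) = ~T = F
((u ^ r) ^ (((s ^ q) ^ q) ^ (r ^ (r ^ q)))) -> ~(~(t & u) | ((u <-> (p ^ ((s -> (s & r)) -> p))) -> s)) = T -> F = F
(p ^ u) ^ (((u ^ r) ^ (((s ^ q) ^ q) ^ (r ^ (r ^ q)))) -> ~(~(t & u) | ((u <-> (p ^ ((s -> (s & r)) -> p))) -> s))) = T ^ F = T

T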